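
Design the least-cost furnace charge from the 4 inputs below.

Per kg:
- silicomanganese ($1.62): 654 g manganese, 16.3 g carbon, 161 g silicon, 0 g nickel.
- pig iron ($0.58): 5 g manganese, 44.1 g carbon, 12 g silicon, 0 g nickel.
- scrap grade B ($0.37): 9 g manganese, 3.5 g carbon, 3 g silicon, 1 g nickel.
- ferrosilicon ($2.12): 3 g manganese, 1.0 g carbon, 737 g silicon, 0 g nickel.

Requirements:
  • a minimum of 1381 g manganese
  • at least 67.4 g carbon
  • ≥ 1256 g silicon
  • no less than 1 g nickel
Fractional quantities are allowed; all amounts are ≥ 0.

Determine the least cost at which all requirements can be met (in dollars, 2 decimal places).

$6.74

Let x1 = kg of silicomanganese, x2 = kg of pig iron, x3 = kg of scrap grade B, x4 = kg of ferrosilicon.
Minimise 1.62x1 + 0.58x2 + 0.37x3 + 2.12x4 subject to:
  654x1 + 5x2 + 9x3 + 3x4 ≥ 1381   (manganese)
  16.3x1 + 44.1x2 + 3.5x3 + 1x4 ≥ 67.4   (carbon)
  161x1 + 12x2 + 3x3 + 737x4 ≥ 1256   (silicon)
  1x3 ≥ 1   (nickel)
  x1, x2, x3, x4 ≥ 0.
All 4 inputs are positive at the optimum. There the manganese, carbon, silicon, nickel constraints are tight.
So silicomanganese = 2.087 kg, pig iron = 0.6495 kg, scrap grade B = 1 kg, ferrosilicon = 1.234 kg.
Total cost: 1.62·2.087 + 0.58·0.6495 + 0.37·1 + 2.12·1.234 = 6.7437.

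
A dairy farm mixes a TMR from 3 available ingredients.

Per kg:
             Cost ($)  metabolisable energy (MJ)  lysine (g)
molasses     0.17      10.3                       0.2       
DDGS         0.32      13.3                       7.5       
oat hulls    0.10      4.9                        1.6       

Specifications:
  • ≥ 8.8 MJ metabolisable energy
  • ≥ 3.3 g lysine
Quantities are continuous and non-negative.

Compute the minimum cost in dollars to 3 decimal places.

$0.186

Treat it as an LP. Let x1 = kg of molasses, x2 = kg of DDGS, x3 = kg of oat hulls.
Minimise 0.17x1 + 0.32x2 + 0.1x3 subject to:
  10.3x1 + 13.3x2 + 4.9x3 ≥ 8.8   (metabolisable energy)
  0.2x1 + 7.5x2 + 1.6x3 ≥ 3.3   (lysine)
  x1, x2, x3 ≥ 0.
At the optimum only DDGS, oat hulls are positive (molasses = 0). Binding constraints: metabolisable energy and lysine.
That vertex is x2 = 0.1351, x3 = 1.429.
Cost = 0.32·0.1351 + 0.1·1.429 = 0.18613.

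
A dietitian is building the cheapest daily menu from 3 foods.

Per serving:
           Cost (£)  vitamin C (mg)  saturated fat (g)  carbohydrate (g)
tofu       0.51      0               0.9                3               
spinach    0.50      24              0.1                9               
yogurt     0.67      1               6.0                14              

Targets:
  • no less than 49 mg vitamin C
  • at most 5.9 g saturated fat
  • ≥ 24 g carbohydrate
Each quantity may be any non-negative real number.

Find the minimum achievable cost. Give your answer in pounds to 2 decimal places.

Let x1 = servings of tofu, x2 = servings of spinach, x3 = servings of yogurt.
min 0.51x1 + 0.5x2 + 0.67x3 with:
  24x2 + 1x3 ≥ 49   (vitamin C)
  0.9x1 + 0.1x2 + 6x3 ≤ 5.9   (saturated fat)
  3x1 + 9x2 + 14x3 ≥ 24   (carbohydrate)
  x1, x2, x3 ≥ 0.
At the optimum only spinach, yogurt are positive (tofu = 0). The vitamin C and carbohydrate requirements are met with equality.
So spinach = 2.024 servings, yogurt = 0.4128 servings.
Hence cost = 0.5·2.024 + 0.67·0.4128 = £1.2886.

£1.29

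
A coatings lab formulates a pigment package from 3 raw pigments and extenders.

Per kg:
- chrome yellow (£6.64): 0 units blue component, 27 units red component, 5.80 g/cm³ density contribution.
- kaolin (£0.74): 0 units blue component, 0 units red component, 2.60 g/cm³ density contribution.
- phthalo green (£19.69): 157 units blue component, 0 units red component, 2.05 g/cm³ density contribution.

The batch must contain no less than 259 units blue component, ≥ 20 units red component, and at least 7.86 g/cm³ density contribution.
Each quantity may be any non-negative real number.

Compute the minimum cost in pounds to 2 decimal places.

£37.45

Treat it as an LP. Let x1 = kg of chrome yellow, x2 = kg of kaolin, x3 = kg of phthalo green.
min 6.64x1 + 0.74x2 + 19.69x3 with:
  157x3 ≥ 259   (blue component)
  27x1 ≥ 20   (red component)
  5.8x1 + 2.6x2 + 2.05x3 ≥ 7.86   (density contribution)
  x1, x2, x3 ≥ 0.
The optimal mix uses every input. There the blue component, red component, density contribution constraints are tight.
Optimal quantities: chrome yellow = 0.74074 kg, kaolin = 0.069945 kg, phthalo green = 1.6497 kg.
Cost = 6.64·0.74074 + 0.74·0.069945 + 19.69·1.6497 = 37.4529.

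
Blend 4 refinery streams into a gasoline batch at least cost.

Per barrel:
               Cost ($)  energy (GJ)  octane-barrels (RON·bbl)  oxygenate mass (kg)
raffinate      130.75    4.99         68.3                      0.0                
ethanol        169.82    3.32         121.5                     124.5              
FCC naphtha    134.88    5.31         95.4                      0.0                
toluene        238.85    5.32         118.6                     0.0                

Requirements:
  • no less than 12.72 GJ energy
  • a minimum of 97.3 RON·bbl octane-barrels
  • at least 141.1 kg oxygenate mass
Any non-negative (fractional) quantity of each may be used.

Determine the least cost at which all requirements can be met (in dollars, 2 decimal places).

$419.99

Let x1 = barrels of raffinate, x2 = barrels of ethanol, x3 = barrels of FCC naphtha, x4 = barrels of toluene.
Minimise 130.75x1 + 169.82x2 + 134.88x3 + 238.85x4 with:
  4.99x1 + 3.32x2 + 5.31x3 + 5.32x4 ≥ 12.72   (energy)
  68.3x1 + 121.5x2 + 95.4x3 + 118.6x4 ≥ 97.3   (octane-barrels)
  124.5x2 ≥ 141.1   (oxygenate mass)
  x1, x2, x3, x4 ≥ 0.
The cheapest feasible vertex uses only ethanol, FCC naphtha; raffinate, toluene are not used. Binding constraints: energy and oxygenate mass.
That vertex is x2 = 1.1333, x3 = 1.6869.
Total cost: 169.82·1.1333 + 134.88·1.6869 = 419.9861.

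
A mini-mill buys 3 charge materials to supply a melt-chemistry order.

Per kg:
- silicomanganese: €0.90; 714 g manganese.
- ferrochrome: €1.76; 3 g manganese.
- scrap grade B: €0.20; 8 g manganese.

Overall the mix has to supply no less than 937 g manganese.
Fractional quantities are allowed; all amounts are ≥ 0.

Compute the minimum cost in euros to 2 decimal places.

Treat it as an LP. Let x1 = kg of silicomanganese, x2 = kg of ferrochrome, x3 = kg of scrap grade B.
min 0.9x1 + 1.76x2 + 0.2x3 with:
  714x1 + 3x2 + 8x3 ≥ 937   (manganese)
  x1, x2, x3 ≥ 0.
The optimal basis is {silicomanganese}; ferrochrome, scrap grade B drop out. There the manganese constraint is tight.
That vertex is x1 = 1.312.
Objective = 0.9·1.312 = 1.1808.

€1.18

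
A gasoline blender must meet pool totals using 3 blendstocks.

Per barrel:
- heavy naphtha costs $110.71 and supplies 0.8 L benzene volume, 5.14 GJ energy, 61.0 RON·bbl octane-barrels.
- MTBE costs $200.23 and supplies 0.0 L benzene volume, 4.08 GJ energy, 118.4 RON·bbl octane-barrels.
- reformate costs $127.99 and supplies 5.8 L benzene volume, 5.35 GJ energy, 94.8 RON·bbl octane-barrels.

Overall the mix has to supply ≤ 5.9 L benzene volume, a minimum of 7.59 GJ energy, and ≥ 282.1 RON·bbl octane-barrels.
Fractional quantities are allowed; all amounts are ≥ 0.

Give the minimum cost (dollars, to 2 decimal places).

This is a linear program. Let x1 = barrels of heavy naphtha, x2 = barrels of MTBE, x3 = barrels of reformate.
Minimize 110.71x1 + 200.23x2 + 127.99x3 with:
  0.8x1 + 5.8x3 ≤ 5.9   (benzene volume)
  5.14x1 + 4.08x2 + 5.35x3 ≥ 7.59   (energy)
  61x1 + 118.4x2 + 94.8x3 ≥ 282.1   (octane-barrels)
  x1, x2, x3 ≥ 0.
The minimum-cost mix takes nothing from heavy naphtha — only MTBE, reformate. The benzene volume and octane-barrels requirements are met with equality.
So MTBE = 1.56812 barrels, reformate = 1.01724 barrels.
Objective = 200.23·1.56812 + 127.99·1.01724 = 444.1812.

$444.18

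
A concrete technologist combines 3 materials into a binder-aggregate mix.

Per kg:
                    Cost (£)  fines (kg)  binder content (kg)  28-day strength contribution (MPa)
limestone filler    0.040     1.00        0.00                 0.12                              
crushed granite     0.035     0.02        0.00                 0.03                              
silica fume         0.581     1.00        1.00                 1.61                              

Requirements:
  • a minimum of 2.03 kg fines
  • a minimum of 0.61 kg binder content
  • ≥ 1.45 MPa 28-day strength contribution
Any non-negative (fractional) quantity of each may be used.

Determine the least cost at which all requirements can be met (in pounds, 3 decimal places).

Treat it as an LP. Let x1 = kg of limestone filler, x2 = kg of crushed granite, x3 = kg of silica fume.
Minimize 0.04x1 + 0.035x2 + 0.581x3 with:
  1x1 + 0.02x2 + 1x3 ≥ 2.03   (fines)
  1x3 ≥ 0.61   (binder content)
  0.12x1 + 0.03x2 + 1.61x3 ≥ 1.45   (28-day strength contribution)
  x1, x2, x3 ≥ 0.
The minimum-cost mix takes nothing from crushed granite — only limestone filler, silica fume. The binder content and 28-day strength contribution requirements are met with equality.
So limestone filler = 3.899 kg, silica fume = 0.61 kg.
Objective = 0.04·3.899 + 0.581·0.61 = 0.51037.

£0.510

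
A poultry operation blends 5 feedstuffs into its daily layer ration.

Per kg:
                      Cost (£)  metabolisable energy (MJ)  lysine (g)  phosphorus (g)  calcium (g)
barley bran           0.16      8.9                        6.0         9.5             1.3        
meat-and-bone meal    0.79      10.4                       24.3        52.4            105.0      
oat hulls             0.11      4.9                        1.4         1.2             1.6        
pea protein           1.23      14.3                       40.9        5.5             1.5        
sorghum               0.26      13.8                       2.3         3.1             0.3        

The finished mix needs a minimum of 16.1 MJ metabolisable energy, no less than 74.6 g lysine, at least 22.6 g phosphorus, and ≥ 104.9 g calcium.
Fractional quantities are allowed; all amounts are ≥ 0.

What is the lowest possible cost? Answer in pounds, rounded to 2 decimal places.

£2.12

Set it up as a linear program. Let x1 = kg of barley bran, x2 = kg of meat-and-bone meal, x3 = kg of oat hulls, x4 = kg of pea protein, x5 = kg of sorghum.
Minimise 0.16x1 + 0.79x2 + 0.11x3 + 1.23x4 + 0.26x5 s.t.:
  8.9x1 + 10.4x2 + 4.9x3 + 14.3x4 + 13.8x5 ≥ 16.1   (metabolisable energy)
  6x1 + 24.3x2 + 1.4x3 + 40.9x4 + 2.3x5 ≥ 74.6   (lysine)
  9.5x1 + 52.4x2 + 1.2x3 + 5.5x4 + 3.1x5 ≥ 22.6   (phosphorus)
  1.3x1 + 105x2 + 1.6x3 + 1.5x4 + 0.3x5 ≥ 104.9   (calcium)
  x1, x2, x3, x4, x5 ≥ 0.
The optimal basis is {barley bran, meat-and-bone meal}; oat hulls, pea protein, sorghum drop out. There the lysine and calcium constraints are tight.
That vertex is x1 = 8.83, x2 = 0.8897.
Total cost: 0.16·8.83 + 0.79·0.8897 = 2.1157.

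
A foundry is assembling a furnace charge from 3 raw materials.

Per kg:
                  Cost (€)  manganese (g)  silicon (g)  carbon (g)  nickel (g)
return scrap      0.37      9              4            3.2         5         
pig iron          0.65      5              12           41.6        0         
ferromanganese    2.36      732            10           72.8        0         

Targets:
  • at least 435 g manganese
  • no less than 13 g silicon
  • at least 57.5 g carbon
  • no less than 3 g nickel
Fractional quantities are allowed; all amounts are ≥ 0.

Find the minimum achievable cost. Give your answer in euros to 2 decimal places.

This is a linear program. Let x1 = kg of return scrap, x2 = kg of pig iron, x3 = kg of ferromanganese.
min 0.37x1 + 0.65x2 + 2.36x3 subject to:
  9x1 + 5x2 + 732x3 ≥ 435   (manganese)
  4x1 + 12x2 + 10x3 ≥ 13   (silicon)
  3.2x1 + 41.6x2 + 72.8x3 ≥ 57.5   (carbon)
  5x1 ≥ 3   (nickel)
  x1, x2, x3 ≥ 0.
The optimal mix uses every input. The manganese, silicon, nickel requirements are met with equality.
That vertex is x1 = 0.6, x2 = 0.3965, x3 = 0.5842.
Cost = 0.37·0.6 + 0.65·0.3965 + 2.36·0.5842 = 1.8584.

€1.86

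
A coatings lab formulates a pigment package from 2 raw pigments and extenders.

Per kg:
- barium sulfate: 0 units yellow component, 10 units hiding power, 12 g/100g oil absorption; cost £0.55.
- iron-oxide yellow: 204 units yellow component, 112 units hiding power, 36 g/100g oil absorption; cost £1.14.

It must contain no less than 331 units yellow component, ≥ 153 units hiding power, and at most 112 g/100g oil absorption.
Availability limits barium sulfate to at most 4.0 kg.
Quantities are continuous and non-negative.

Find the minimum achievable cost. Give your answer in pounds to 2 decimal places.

Let x1 = kg of barium sulfate, x2 = kg of iron-oxide yellow.
Minimise 0.55x1 + 1.14x2 with:
  204x2 ≥ 331   (yellow component)
  10x1 + 112x2 ≥ 153   (hiding power)
  12x1 + 36x2 ≤ 112   (oil absorption)
  x1 ≤ 4
  x1, x2 ≥ 0.
The cheapest feasible vertex uses only iron-oxide yellow; barium sulfate is not used. There the yellow component constraint is tight.
Optimal quantities: iron-oxide yellow = 1.623 kg.
Cost = 1.14·1.623 = 1.8502.

£1.85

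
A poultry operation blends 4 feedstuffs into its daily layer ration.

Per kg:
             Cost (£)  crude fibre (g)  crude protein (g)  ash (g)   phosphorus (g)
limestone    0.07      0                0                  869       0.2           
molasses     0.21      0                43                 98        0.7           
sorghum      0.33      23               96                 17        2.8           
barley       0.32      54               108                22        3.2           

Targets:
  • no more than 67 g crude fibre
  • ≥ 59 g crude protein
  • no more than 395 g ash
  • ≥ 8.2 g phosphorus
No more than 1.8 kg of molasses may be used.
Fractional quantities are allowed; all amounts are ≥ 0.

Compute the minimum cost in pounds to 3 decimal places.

£0.974

Let x1 = kg of limestone, x2 = kg of molasses, x3 = kg of sorghum, x4 = kg of barley.
min 0.07x1 + 0.21x2 + 0.33x3 + 0.32x4 s.t.:
  23x3 + 54x4 ≤ 67   (crude fibre)
  43x2 + 96x3 + 108x4 ≥ 59   (crude protein)
  869x1 + 98x2 + 17x3 + 22x4 ≤ 395   (ash)
  0.2x1 + 0.7x2 + 2.8x3 + 3.2x4 ≥ 8.2   (phosphorus)
  x2 ≤ 1.8
  x1, x2, x3, x4 ≥ 0.
The minimum-cost mix takes nothing from limestone, barley — only molasses, sorghum. The crude fibre and phosphorus requirements are met with equality.
That vertex is x2 = 0.06211, x3 = 2.913.
Total cost: 0.21·0.06211 + 0.33·2.913 = 0.97433.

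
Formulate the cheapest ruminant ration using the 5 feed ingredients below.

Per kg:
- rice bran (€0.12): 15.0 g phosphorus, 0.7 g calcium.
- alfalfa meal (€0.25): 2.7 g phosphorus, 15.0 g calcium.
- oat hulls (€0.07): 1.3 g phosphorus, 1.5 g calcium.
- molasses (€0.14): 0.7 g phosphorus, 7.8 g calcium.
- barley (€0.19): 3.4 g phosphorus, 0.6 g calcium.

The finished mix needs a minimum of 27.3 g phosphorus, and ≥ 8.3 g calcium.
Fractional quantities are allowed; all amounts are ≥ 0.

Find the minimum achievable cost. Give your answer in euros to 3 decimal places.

Let x1 = kg of rice bran, x2 = kg of alfalfa meal, x3 = kg of oat hulls, x4 = kg of molasses, x5 = kg of barley.
Minimise 0.12x1 + 0.25x2 + 0.07x3 + 0.14x4 + 0.19x5 with:
  15x1 + 2.7x2 + 1.3x3 + 0.7x4 + 3.4x5 ≥ 27.3   (phosphorus)
  0.7x1 + 15x2 + 1.5x3 + 7.8x4 + 0.6x5 ≥ 8.3   (calcium)
  x1, x2, x3, x4, x5 ≥ 0.
The cheapest feasible vertex uses only rice bran, alfalfa meal; oat hulls, molasses, barley are not used. The phosphorus and calcium requirements are met with equality.
Solving gives x1 = 1.735, x2 = 0.4724.
Total cost: 0.12·1.735 + 0.25·0.4724 = 0.32630.

€0.326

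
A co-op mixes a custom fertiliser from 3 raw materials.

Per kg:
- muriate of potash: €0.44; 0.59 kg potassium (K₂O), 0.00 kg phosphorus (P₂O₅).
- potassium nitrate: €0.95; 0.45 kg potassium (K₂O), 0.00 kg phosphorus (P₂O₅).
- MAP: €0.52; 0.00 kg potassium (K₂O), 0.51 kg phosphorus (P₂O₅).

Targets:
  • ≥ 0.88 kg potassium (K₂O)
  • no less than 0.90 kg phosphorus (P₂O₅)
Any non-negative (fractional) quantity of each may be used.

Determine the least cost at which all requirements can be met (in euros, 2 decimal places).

Treat it as an LP. Let x1 = kg of muriate of potash, x2 = kg of potassium nitrate, x3 = kg of MAP.
min 0.44x1 + 0.95x2 + 0.52x3 subject to:
  0.59x1 + 0.45x2 ≥ 0.88   (potassium (K₂O))
  0.51x3 ≥ 0.9   (phosphorus (P₂O₅))
  x1, x2, x3 ≥ 0.
At the optimum only muriate of potash, MAP are positive (potassium nitrate = 0). There the potassium (K₂O) and phosphorus (P₂O₅) constraints are tight.
So muriate of potash = 1.492 kg, MAP = 1.765 kg.
Cost = 0.44·1.492 + 0.52·1.765 = 1.5743.

€1.57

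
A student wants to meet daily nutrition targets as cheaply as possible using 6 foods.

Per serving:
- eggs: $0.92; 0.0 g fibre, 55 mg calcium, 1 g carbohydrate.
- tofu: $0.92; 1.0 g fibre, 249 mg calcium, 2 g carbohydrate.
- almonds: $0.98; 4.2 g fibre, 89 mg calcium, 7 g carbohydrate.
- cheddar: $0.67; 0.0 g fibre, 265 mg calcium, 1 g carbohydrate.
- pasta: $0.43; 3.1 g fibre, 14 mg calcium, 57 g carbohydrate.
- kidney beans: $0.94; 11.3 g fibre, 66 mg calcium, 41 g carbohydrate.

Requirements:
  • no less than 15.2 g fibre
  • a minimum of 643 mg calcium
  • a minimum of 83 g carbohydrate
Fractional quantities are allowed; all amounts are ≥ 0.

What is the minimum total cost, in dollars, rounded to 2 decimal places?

$2.77

Treat it as an LP. Let x1 = servings of eggs, x2 = servings of tofu, x3 = servings of almonds, x4 = servings of cheddar, x5 = servings of pasta, x6 = servings of kidney beans.
min 0.92x1 + 0.92x2 + 0.98x3 + 0.67x4 + 0.43x5 + 0.94x6 with:
  1x2 + 4.2x3 + 3.1x5 + 11.3x6 ≥ 15.2   (fibre)
  55x1 + 249x2 + 89x3 + 265x4 + 14x5 + 66x6 ≥ 643   (calcium)
  1x1 + 2x2 + 7x3 + 1x4 + 57x5 + 41x6 ≥ 83   (carbohydrate)
  x1, x2, x3, x4, x5, x6 ≥ 0.
The cheapest feasible vertex uses only cheddar, pasta, kidney beans; eggs, tofu, almonds are not used. The fibre, calcium, carbohydrate requirements are met with equality.
Optimal quantities: cheddar = 2.1 servings, pasta = 0.5628 servings, kidney beans = 1.191 servings.
Hence cost = 0.67·2.1 + 0.43·0.5628 + 0.94·1.191 = $2.7685.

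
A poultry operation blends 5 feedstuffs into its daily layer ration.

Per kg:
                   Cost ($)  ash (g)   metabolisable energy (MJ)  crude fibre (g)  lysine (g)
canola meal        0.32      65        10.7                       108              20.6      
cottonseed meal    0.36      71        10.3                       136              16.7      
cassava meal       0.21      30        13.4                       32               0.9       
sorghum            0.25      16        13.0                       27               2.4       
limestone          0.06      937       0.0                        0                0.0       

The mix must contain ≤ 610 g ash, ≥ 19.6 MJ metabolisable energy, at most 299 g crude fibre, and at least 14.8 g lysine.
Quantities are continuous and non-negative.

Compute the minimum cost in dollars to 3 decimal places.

Treat it as an LP. Let x1 = kg of canola meal, x2 = kg of cottonseed meal, x3 = kg of cassava meal, x4 = kg of sorghum, x5 = kg of limestone.
Minimize 0.32x1 + 0.36x2 + 0.21x3 + 0.25x4 + 0.06x5 s.t.:
  65x1 + 71x2 + 30x3 + 16x4 + 937x5 ≤ 610   (ash)
  10.7x1 + 10.3x2 + 13.4x3 + 13x4 ≥ 19.6   (metabolisable energy)
  108x1 + 136x2 + 32x3 + 27x4 ≤ 299   (crude fibre)
  20.6x1 + 16.7x2 + 0.9x3 + 2.4x4 ≥ 14.8   (lysine)
  x1, x2, x3, x4, x5 ≥ 0.
The optimal basis is {canola meal, cassava meal}; cottonseed meal, sorghum, limestone drop out. Binding constraints: metabolisable energy and lysine.
Solving gives x1 = 0.6782, x3 = 0.9211.
Hence cost = 0.32·0.6782 + 0.21·0.9211 = $0.41046.

$0.410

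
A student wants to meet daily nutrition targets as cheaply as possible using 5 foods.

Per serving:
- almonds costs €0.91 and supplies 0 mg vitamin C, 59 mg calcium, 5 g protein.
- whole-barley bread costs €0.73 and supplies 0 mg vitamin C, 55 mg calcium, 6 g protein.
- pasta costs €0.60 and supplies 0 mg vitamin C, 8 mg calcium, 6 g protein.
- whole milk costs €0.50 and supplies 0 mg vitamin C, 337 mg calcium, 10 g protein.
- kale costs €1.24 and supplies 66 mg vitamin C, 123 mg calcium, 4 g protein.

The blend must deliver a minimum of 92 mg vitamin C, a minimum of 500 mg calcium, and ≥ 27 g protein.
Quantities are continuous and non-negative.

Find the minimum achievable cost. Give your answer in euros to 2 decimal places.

€2.80

Set it up as a linear program. Let x1 = servings of almonds, x2 = servings of whole-barley bread, x3 = servings of pasta, x4 = servings of whole milk, x5 = servings of kale.
Minimise 0.91x1 + 0.73x2 + 0.6x3 + 0.5x4 + 1.24x5 with:
  66x5 ≥ 92   (vitamin C)
  59x1 + 55x2 + 8x3 + 337x4 + 123x5 ≥ 500   (calcium)
  5x1 + 6x2 + 6x3 + 10x4 + 4x5 ≥ 27   (protein)
  x1, x2, x3, x4, x5 ≥ 0.
At the optimum only whole milk, kale are positive (almonds, whole-barley bread, pasta = 0). Binding constraints: vitamin C and protein.
Optimal quantities: whole milk = 2.142 servings, kale = 1.394 servings.
Cost = 0.5·2.142 + 1.24·1.394 = 2.7996.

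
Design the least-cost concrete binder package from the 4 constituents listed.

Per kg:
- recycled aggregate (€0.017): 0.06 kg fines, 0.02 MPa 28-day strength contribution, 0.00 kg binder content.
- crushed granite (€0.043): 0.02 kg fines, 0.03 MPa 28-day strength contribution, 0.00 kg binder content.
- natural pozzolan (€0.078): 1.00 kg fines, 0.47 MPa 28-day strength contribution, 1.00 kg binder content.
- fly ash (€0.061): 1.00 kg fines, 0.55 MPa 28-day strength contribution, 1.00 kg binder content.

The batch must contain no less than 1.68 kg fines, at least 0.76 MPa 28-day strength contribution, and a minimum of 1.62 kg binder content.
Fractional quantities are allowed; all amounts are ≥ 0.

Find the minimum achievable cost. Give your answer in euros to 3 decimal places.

Let x1 = kg of recycled aggregate, x2 = kg of crushed granite, x3 = kg of natural pozzolan, x4 = kg of fly ash.
Minimise 0.017x1 + 0.043x2 + 0.078x3 + 0.061x4 subject to:
  0.06x1 + 0.02x2 + 1x3 + 1x4 ≥ 1.68   (fines)
  0.02x1 + 0.03x2 + 0.47x3 + 0.55x4 ≥ 0.76   (28-day strength contribution)
  1x3 + 1x4 ≥ 1.62   (binder content)
  x1, x2, x3, x4 ≥ 0.
The optimal basis is {fly ash}; recycled aggregate, crushed granite, natural pozzolan drop out. Binding constraint: fines.
Solving gives x4 = 1.68.
Hence cost = 0.061·1.68 = €0.10248.

€0.102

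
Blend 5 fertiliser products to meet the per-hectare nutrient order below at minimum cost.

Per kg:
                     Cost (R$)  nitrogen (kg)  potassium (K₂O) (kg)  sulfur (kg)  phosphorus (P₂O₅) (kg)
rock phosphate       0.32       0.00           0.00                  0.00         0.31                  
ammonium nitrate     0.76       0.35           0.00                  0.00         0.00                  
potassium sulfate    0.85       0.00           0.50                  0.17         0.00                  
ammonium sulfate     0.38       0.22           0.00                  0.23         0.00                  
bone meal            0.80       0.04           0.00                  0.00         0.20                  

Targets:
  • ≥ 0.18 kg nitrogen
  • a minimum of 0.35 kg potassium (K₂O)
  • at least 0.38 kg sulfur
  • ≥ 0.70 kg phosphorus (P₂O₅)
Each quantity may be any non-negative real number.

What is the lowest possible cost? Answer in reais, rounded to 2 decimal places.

Let x1 = kg of rock phosphate, x2 = kg of ammonium nitrate, x3 = kg of potassium sulfate, x4 = kg of ammonium sulfate, x5 = kg of bone meal.
min 0.32x1 + 0.76x2 + 0.85x3 + 0.38x4 + 0.8x5 s.t.:
  0.35x2 + 0.22x4 + 0.04x5 ≥ 0.18   (nitrogen)
  0.5x3 ≥ 0.35   (potassium (K₂O))
  0.17x3 + 0.23x4 ≥ 0.38   (sulfur)
  0.31x1 + 0.2x5 ≥ 0.7   (phosphorus (P₂O₅))
  x1, x2, x3, x4, x5 ≥ 0.
The optimal basis is {rock phosphate, potassium sulfate, ammonium sulfate}; ammonium nitrate, bone meal drop out. The potassium (K₂O), sulfur, phosphorus (P₂O₅) requirements are met with equality.
Optimal quantities: rock phosphate = 2.258 kg, potassium sulfate = 0.7 kg, ammonium sulfate = 1.135 kg.
Objective = 0.32·2.258 + 0.85·0.7 + 0.38·1.135 = 1.7489.

R$1.75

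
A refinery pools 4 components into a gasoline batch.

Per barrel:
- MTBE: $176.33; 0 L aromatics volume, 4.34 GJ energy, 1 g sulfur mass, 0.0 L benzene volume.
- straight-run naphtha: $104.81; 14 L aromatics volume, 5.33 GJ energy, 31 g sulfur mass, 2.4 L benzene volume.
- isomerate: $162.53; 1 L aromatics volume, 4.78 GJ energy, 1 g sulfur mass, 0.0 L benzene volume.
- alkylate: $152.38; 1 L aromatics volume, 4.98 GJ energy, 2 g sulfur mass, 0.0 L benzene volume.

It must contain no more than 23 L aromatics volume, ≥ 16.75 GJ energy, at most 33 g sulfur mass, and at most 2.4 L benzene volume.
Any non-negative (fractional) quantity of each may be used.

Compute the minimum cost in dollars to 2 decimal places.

$459.47

This is a linear program. Let x1 = barrels of MTBE, x2 = barrels of straight-run naphtha, x3 = barrels of isomerate, x4 = barrels of alkylate.
min 176.33x1 + 104.81x2 + 162.53x3 + 152.38x4 with:
  14x2 + 1x3 + 1x4 ≤ 23   (aromatics volume)
  4.34x1 + 5.33x2 + 4.78x3 + 4.98x4 ≥ 16.75   (energy)
  1x1 + 31x2 + 1x3 + 2x4 ≤ 33   (sulfur mass)
  2.4x2 ≤ 2.4   (benzene volume)
  x1, x2, x3, x4 ≥ 0.
The minimum-cost mix takes nothing from MTBE, isomerate — only straight-run naphtha, alkylate. The energy and sulfur mass requirements are met with equality.
So straight-run naphtha = 0.91038 barrels, alkylate = 2.3891 barrels.
Cost = 104.81·0.91038 + 152.38·2.3891 = 459.4680.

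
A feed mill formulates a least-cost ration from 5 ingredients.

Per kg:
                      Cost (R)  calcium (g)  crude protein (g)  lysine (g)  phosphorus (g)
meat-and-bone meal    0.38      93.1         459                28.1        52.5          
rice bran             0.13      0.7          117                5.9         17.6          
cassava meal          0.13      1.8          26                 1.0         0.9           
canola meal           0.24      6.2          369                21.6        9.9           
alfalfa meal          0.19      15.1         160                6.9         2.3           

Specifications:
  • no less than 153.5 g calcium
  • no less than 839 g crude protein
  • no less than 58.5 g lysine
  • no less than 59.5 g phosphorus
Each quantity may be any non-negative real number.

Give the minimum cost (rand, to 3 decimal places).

R0.759

Set it up as a linear program. Let x1 = kg of meat-and-bone meal, x2 = kg of rice bran, x3 = kg of cassava meal, x4 = kg of canola meal, x5 = kg of alfalfa meal.
Minimise 0.38x1 + 0.13x2 + 0.13x3 + 0.24x4 + 0.19x5 subject to:
  93.1x1 + 0.7x2 + 1.8x3 + 6.2x4 + 15.1x5 ≥ 153.5   (calcium)
  459x1 + 117x2 + 26x3 + 369x4 + 160x5 ≥ 839   (crude protein)
  28.1x1 + 5.9x2 + 1x3 + 21.6x4 + 6.9x5 ≥ 58.5   (lysine)
  52.5x1 + 17.6x2 + 0.9x3 + 9.9x4 + 2.3x5 ≥ 59.5   (phosphorus)
  x1, x2, x3, x4, x5 ≥ 0.
At the optimum only meat-and-bone meal, canola meal are positive (rice bran, cassava meal, alfalfa meal = 0). There the calcium and lysine constraints are tight.
Solving gives x1 = 1.608, x4 = 0.6169.
Total cost: 0.38·1.608 + 0.24·0.6169 = 0.75910.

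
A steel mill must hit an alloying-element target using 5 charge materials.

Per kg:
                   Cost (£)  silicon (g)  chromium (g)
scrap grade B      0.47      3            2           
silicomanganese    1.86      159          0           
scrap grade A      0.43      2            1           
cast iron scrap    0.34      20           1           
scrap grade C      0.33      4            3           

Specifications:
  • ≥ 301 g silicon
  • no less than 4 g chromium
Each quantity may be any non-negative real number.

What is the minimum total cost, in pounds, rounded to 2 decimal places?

Let x1 = kg of scrap grade B, x2 = kg of silicomanganese, x3 = kg of scrap grade A, x4 = kg of cast iron scrap, x5 = kg of scrap grade C.
Minimise 0.47x1 + 1.86x2 + 0.43x3 + 0.34x4 + 0.33x5 with:
  3x1 + 159x2 + 2x3 + 20x4 + 4x5 ≥ 301   (silicon)
  2x1 + 1x3 + 1x4 + 3x5 ≥ 4   (chromium)
  x1, x2, x3, x4, x5 ≥ 0.
The cheapest feasible vertex uses only silicomanganese, scrap grade C; scrap grade B, scrap grade A, cast iron scrap are not used. There the silicon and chromium constraints are tight.
Optimal quantities: silicomanganese = 1.86 kg, scrap grade C = 1.333 kg.
Hence cost = 1.86·1.86 + 0.33·1.333 = £3.8995.

£3.90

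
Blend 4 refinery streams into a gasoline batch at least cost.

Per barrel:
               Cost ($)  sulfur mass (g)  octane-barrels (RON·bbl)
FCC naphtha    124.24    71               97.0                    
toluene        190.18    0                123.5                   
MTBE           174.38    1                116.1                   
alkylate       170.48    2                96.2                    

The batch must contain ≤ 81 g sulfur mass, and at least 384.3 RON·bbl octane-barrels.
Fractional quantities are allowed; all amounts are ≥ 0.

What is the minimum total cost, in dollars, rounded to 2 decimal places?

Treat it as an LP. Let x1 = barrels of FCC naphtha, x2 = barrels of toluene, x3 = barrels of MTBE, x4 = barrels of alkylate.
Minimize 124.24x1 + 190.18x2 + 174.38x3 + 170.48x4 s.t.:
  71x1 + 1x3 + 2x4 ≤ 81   (sulfur mass)
  97x1 + 123.5x2 + 116.1x3 + 96.2x4 ≥ 384.3   (octane-barrels)
  x1, x2, x3, x4 ≥ 0.
The cheapest feasible vertex uses only FCC naphtha, MTBE; toluene, alkylate are not used. Binding constraints: sulfur mass and octane-barrels.
Solving gives x1 = 1.10725, x3 = 2.38498.
Cost = 124.24·1.10725 + 174.38·2.38498 = 553.4576.

$553.46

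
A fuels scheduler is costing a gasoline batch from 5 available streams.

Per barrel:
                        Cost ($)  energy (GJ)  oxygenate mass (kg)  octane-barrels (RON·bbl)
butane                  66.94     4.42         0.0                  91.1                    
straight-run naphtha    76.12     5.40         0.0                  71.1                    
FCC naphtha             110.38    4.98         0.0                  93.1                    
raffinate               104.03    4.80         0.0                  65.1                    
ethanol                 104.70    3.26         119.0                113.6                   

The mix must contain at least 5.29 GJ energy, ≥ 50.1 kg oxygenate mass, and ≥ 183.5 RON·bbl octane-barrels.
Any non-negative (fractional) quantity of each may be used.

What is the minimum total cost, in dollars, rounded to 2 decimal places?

Set it up as a linear program. Let x1 = barrels of butane, x2 = barrels of straight-run naphtha, x3 = barrels of FCC naphtha, x4 = barrels of raffinate, x5 = barrels of ethanol.
Minimise 66.94x1 + 76.12x2 + 110.38x3 + 104.03x4 + 104.7x5 with:
  4.42x1 + 5.4x2 + 4.98x3 + 4.8x4 + 3.26x5 ≥ 5.29   (energy)
  119x5 ≥ 50.1   (oxygenate mass)
  91.1x1 + 71.1x2 + 93.1x3 + 65.1x4 + 113.6x5 ≥ 183.5   (octane-barrels)
  x1, x2, x3, x4, x5 ≥ 0.
The optimal basis is {butane, ethanol}; straight-run naphtha, FCC naphtha, raffinate drop out. There the oxygenate mass and octane-barrels constraints are tight.
So butane = 1.4893 barrels, ethanol = 0.42101 barrels.
Total cost: 66.94·1.4893 + 104.7·0.42101 = 143.7735.

$143.77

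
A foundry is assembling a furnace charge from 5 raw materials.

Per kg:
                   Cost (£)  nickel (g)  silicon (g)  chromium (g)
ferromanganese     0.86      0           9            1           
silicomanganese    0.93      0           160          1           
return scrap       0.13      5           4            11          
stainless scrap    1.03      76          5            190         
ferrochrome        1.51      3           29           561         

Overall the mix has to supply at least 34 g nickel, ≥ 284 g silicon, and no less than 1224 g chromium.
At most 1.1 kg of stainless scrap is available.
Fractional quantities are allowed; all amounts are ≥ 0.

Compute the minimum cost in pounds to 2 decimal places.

Treat it as an LP. Let x1 = kg of ferromanganese, x2 = kg of silicomanganese, x3 = kg of return scrap, x4 = kg of stainless scrap, x5 = kg of ferrochrome.
min 0.86x1 + 0.93x2 + 0.13x3 + 1.03x4 + 1.51x5 s.t.:
  5x3 + 76x4 + 3x5 ≥ 34   (nickel)
  9x1 + 160x2 + 4x3 + 5x4 + 29x5 ≥ 284   (silicon)
  1x1 + 1x2 + 11x3 + 190x4 + 561x5 ≥ 1224   (chromium)
  x4 ≤ 1.1
  x1, x2, x3, x4, x5 ≥ 0.
At the optimum only silicomanganese, stainless scrap, ferrochrome are positive (ferromanganese, return scrap = 0). Binding constraints: nickel, silicon, chromium.
Solving gives x2 = 1.391, x4 = 0.3662, x5 = 2.055.
Objective = 0.93·1.391 + 1.03·0.3662 + 1.51·2.055 = 4.7739.

£4.77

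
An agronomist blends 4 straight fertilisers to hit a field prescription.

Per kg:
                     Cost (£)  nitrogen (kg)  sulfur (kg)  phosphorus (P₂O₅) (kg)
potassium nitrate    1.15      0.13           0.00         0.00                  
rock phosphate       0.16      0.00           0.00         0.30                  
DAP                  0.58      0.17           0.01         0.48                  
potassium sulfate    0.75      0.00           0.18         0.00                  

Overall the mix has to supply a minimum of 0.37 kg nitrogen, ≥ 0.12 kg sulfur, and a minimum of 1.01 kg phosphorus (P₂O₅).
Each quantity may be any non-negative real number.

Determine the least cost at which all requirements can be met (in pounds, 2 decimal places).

Set it up as a linear program. Let x1 = kg of potassium nitrate, x2 = kg of rock phosphate, x3 = kg of DAP, x4 = kg of potassium sulfate.
Minimize 1.15x1 + 0.16x2 + 0.58x3 + 0.75x4 s.t.:
  0.13x1 + 0.17x3 ≥ 0.37   (nitrogen)
  0.01x3 + 0.18x4 ≥ 0.12   (sulfur)
  0.3x2 + 0.48x3 ≥ 1.01   (phosphorus (P₂O₅))
  x1, x2, x3, x4 ≥ 0.
The cheapest feasible vertex uses only DAP, potassium sulfate; potassium nitrate, rock phosphate are not used. There the nitrogen and sulfur constraints are tight.
So DAP = 2.176 kg, potassium sulfate = 0.5458 kg.
Hence cost = 0.58·2.176 + 0.75·0.5458 = £1.6714.

£1.67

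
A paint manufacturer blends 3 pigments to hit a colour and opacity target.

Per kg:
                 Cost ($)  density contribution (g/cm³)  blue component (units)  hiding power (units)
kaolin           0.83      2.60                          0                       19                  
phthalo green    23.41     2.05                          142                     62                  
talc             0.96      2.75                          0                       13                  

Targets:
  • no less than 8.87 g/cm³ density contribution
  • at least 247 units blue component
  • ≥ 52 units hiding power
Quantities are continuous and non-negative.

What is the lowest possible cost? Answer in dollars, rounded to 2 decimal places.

Set it up as a linear program. Let x1 = kg of kaolin, x2 = kg of phthalo green, x3 = kg of talc.
min 0.83x1 + 23.41x2 + 0.96x3 s.t.:
  2.6x1 + 2.05x2 + 2.75x3 ≥ 8.87   (density contribution)
  142x2 ≥ 247   (blue component)
  19x1 + 62x2 + 13x3 ≥ 52   (hiding power)
  x1, x2, x3 ≥ 0.
At the optimum only kaolin, phthalo green are positive (talc = 0). Binding constraints: density contribution and blue component.
Solving gives x1 = 2.0401, x2 = 1.7394.
Cost = 0.83·2.0401 + 23.41·1.7394 = 42.4126.

$42.41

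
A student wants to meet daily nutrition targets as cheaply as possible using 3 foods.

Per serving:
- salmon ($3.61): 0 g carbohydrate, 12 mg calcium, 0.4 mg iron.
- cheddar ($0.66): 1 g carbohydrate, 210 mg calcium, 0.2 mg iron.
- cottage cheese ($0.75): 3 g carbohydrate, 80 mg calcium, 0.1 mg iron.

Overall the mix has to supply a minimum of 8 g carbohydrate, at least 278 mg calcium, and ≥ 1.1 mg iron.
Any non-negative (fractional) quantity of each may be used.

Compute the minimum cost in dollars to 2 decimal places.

Let x1 = servings of salmon, x2 = servings of cheddar, x3 = servings of cottage cheese.
Minimise 3.61x1 + 0.66x2 + 0.75x3 with:
  1x2 + 3x3 ≥ 8   (carbohydrate)
  12x1 + 210x2 + 80x3 ≥ 278   (calcium)
  0.4x1 + 0.2x2 + 0.1x3 ≥ 1.1   (iron)
  x1, x2, x3 ≥ 0.
The minimum-cost mix takes nothing from salmon — only cheddar, cottage cheese. The carbohydrate and iron requirements are met with equality.
That vertex is x2 = 5, x3 = 1.
Objective = 0.66·5 + 0.75·1 = 4.0500.

$4.05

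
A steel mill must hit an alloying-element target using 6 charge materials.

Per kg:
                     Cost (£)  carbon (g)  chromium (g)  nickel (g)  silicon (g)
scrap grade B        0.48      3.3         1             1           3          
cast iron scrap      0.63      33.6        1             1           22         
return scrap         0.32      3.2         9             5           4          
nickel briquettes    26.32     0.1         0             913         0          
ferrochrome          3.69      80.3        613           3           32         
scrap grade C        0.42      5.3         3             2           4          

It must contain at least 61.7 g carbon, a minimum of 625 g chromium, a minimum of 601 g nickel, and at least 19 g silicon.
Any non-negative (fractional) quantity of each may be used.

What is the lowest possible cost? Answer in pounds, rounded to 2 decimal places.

£21.00

This is a linear program. Let x1 = kg of scrap grade B, x2 = kg of cast iron scrap, x3 = kg of return scrap, x4 = kg of nickel briquettes, x5 = kg of ferrochrome, x6 = kg of scrap grade C.
min 0.48x1 + 0.63x2 + 0.32x3 + 26.32x4 + 3.69x5 + 0.42x6 s.t.:
  3.3x1 + 33.6x2 + 3.2x3 + 0.1x4 + 80.3x5 + 5.3x6 ≥ 61.7   (carbon)
  1x1 + 1x2 + 9x3 + 613x5 + 3x6 ≥ 625   (chromium)
  1x1 + 1x2 + 5x3 + 913x4 + 3x5 + 2x6 ≥ 601   (nickel)
  3x1 + 22x2 + 4x3 + 32x5 + 4x6 ≥ 19   (silicon)
  x1, x2, x3, x4, x5, x6 ≥ 0.
The minimum-cost mix takes nothing from scrap grade B, cast iron scrap, return scrap, scrap grade C — only nickel briquettes, ferrochrome. The chromium and nickel requirements are met with equality.
Solving gives x4 = 0.6549, x5 = 1.02.
Cost = 26.32·0.6549 + 3.69·1.02 = 21.0008.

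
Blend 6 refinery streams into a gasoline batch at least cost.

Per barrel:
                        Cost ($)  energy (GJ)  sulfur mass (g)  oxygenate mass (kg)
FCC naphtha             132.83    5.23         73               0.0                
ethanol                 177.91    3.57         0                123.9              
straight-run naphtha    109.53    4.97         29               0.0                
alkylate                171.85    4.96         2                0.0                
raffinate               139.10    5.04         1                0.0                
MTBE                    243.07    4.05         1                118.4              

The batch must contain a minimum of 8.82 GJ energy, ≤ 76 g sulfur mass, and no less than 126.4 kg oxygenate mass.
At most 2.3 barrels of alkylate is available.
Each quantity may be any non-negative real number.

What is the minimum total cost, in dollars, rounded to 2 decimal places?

This is a linear program. Let x1 = barrels of FCC naphtha, x2 = barrels of ethanol, x3 = barrels of straight-run naphtha, x4 = barrels of alkylate, x5 = barrels of raffinate, x6 = barrels of MTBE.
Minimise 132.83x1 + 177.91x2 + 109.53x3 + 171.85x4 + 139.1x5 + 243.07x6 with:
  5.23x1 + 3.57x2 + 4.97x3 + 4.96x4 + 5.04x5 + 4.05x6 ≥ 8.82   (energy)
  73x1 + 29x3 + 2x4 + 1x5 + 1x6 ≤ 76   (sulfur mass)
  123.9x2 + 118.4x6 ≥ 126.4   (oxygenate mass)
  x4 ≤ 2.3
  x1, x2, x3, x4, x5, x6 ≥ 0.
The optimal basis is {ethanol, straight-run naphtha}; FCC naphtha, alkylate, raffinate, MTBE drop out. Binding constraints: energy and oxygenate mass.
Optimal quantities: ethanol = 1.0202 barrels, straight-run naphtha = 1.0418 barrels.
Cost = 177.91·1.0202 + 109.53·1.0418 = 295.6121.

$295.61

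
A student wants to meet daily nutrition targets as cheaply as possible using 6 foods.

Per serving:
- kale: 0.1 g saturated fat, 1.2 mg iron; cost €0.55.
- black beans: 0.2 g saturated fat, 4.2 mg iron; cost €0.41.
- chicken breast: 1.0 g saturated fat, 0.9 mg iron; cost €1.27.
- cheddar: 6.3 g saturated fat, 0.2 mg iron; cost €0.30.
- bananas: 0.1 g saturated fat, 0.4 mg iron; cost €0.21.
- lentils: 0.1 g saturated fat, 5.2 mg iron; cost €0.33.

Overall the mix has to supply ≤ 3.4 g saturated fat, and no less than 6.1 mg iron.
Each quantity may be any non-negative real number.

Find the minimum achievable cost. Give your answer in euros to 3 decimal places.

€0.387

Let x1 = servings of kale, x2 = servings of black beans, x3 = servings of chicken breast, x4 = servings of cheddar, x5 = servings of bananas, x6 = servings of lentils.
Minimize 0.55x1 + 0.41x2 + 1.27x3 + 0.3x4 + 0.21x5 + 0.33x6 subject to:
  0.1x1 + 0.2x2 + 1x3 + 6.3x4 + 0.1x5 + 0.1x6 ≤ 3.4   (saturated fat)
  1.2x1 + 4.2x2 + 0.9x3 + 0.2x4 + 0.4x5 + 5.2x6 ≥ 6.1   (iron)
  x1, x2, x3, x4, x5, x6 ≥ 0.
At the optimum only lentils is positive (kale, black beans, chicken breast, cheddar, bananas = 0). The iron requirement is met with equality.
Solving gives x6 = 1.173.
Total cost: 0.33·1.173 = 0.38709.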